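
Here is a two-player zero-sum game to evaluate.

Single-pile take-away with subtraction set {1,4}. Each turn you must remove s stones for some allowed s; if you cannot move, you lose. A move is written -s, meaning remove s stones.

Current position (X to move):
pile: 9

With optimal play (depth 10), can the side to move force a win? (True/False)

X winning at [9]: True

[9] X move#1: -1:-1/8, -4:+1/5*
[5] O move#2: -1:-1/4*, -4:-1/1
[4] X move#3: -1:-1/3, -4:+1/0*
[0] end (terminal -1, O#4); searched 9 to 10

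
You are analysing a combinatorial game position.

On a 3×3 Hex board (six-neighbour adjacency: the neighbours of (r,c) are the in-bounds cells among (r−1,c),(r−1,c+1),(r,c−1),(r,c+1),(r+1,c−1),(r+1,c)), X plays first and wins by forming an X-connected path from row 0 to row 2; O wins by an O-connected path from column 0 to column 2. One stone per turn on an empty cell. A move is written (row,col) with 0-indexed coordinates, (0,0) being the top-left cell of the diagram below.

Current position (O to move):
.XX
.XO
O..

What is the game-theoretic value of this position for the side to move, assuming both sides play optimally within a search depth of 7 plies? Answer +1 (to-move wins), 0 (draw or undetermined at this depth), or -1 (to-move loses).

p1 O@[.XX/.XO/O..]: (0,0)[OXX/.XO/O..]-1 (1,0)[.XX/OXO/O..]-1 (2,1)[.XX/.XO/OO.]+1* (2,2)[.XX/.XO/O.O]-1
p2 X@[.XX/.XO/OO.] terminal -1; root [.XX/.XO/O..] d7

value(.XX/.XO/O.., O) = +1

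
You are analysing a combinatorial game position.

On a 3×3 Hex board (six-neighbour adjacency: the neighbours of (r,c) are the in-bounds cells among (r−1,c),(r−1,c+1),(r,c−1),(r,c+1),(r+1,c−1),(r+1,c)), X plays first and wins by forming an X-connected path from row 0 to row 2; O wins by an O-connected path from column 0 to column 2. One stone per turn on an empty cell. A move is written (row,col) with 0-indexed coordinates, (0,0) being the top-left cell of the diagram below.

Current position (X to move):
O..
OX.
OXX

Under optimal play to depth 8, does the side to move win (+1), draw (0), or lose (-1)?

[O../OX./OXX] X move#1: (0,1):+1/OX./OX./OXX*, (0,2):+1/O.X/OX./OXX, (1,2):+1/O../OXX/OXX
[OX./OX./OXX] end (terminal -1, O#2); searched O../OX./OXX to 8

value(O../OX./OXX, X) = +1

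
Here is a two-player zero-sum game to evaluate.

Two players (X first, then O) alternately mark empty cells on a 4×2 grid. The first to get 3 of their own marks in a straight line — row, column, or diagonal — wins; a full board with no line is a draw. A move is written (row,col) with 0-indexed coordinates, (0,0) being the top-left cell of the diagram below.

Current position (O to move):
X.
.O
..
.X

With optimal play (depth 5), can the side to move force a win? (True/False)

ply 1, O at X./.O/../.X | (0,1)=+0→XO/.O/../.X*; (1,0)=+0→X./OO/../.X; (2,0)=+0→X./.O/O./.X; (2,1)=+0→X./.O/.O/.X; (3,0)=+0→X./.O/../OX
ply 2, X at XO/.O/../.X | (1,0)=-1→XO/XO/../.X; (2,0)=-1→XO/.O/X./.X; (2,1)=+0→XO/.O/.X/.X*; (3,0)=-1→XO/.O/../XX
ply 3, O at XO/.O/.X/.X | (1,0)=+0→XO/OO/.X/.X*; (2,0)=+0→XO/.O/OX/.X; (3,0)=+0→XO/.O/.X/OX
ply 4, X at XO/OO/.X/.X | (2,0)=+0→XO/OO/XX/.X*; (3,0)=+0→XO/OO/.X/XX
ply 5, O at XO/OO/XX/.X | (3,0)=+0→XO/OO/XX/OX*
ply 6: XO/OO/XX/OX is terminal +0 (X); from X./.O/../.X depth 5

O winning at [X./.O/../.X]: False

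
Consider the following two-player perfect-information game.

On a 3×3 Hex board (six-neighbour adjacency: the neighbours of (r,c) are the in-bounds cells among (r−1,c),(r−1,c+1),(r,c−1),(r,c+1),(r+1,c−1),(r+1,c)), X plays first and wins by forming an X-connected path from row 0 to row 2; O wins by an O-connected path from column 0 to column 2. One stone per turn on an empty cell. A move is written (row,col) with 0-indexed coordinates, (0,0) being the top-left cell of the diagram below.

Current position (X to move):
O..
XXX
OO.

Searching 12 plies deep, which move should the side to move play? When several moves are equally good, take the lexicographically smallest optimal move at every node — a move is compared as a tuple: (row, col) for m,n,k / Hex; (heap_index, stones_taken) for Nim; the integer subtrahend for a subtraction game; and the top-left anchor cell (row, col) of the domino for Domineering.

ply 1, X at O../XXX/OO. | (0,1)=-1→OX./XXX/OO.; (0,2)=-1→O.X/XXX/OO.; (2,2)=+1→O../XXX/OOX*
ply 2, O at O../XXX/OOX | (0,1)=-1→OO./XXX/OOX*; (0,2)=-1→O.O/XXX/OOX
ply 3, X at OO./XXX/OOX | (0,2)=+1→OOX/XXX/OOX*
ply 4: OOX/XXX/OOX is terminal -1 (O); from O../XXX/OO. depth 12

X's best at [O../XXX/OO.]: (2,2)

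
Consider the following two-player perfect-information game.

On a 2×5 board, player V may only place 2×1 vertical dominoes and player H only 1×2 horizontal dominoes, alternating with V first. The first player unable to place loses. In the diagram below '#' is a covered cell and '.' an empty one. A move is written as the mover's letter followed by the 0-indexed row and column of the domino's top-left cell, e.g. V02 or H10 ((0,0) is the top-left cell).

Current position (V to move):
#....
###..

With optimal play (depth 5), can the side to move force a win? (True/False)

V winning at [#..../###..]: True

[#..../###..] V move#1: V03:+1/#..#./####.*, V04:-1/#...#/###.#
[#..#./####.] H move#2: H01:-1/####./####.*
[####./####.] V move#3: V04:+1/#####/#####*
[#####/#####] end (terminal -1, H#4); searched #..../###.. to 5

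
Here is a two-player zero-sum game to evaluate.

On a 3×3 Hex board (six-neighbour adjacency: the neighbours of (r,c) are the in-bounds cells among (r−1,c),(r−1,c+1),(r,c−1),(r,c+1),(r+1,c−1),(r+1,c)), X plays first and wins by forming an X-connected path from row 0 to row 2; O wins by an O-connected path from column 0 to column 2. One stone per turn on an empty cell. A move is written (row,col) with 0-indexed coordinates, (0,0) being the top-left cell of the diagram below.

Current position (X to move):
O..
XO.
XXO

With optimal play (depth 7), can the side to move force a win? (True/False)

ply 1, X at O../XO./XXO | (0,1)=+1→OX./XO./XXO*; (0,2)=+1→O.X/XO./XXO; (1,2)=+1→O../XOX/XXO
ply 2: OX./XO./XXO is terminal -1 (O); from O../XO./XXO depth 7

X winning at [O../XO./XXO]: True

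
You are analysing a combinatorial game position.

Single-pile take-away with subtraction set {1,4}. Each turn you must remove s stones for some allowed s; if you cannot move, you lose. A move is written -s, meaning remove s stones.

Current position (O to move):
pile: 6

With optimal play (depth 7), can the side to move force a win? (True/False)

O winning at [6]: True

ply 1, O at 6 | -1=+1→5*; -4=+1→2
ply 2, X at 5 | -1=-1→4*; -4=-1→1
ply 3, O at 4 | -1=-1→3; -4=+1→0*
ply 4: 0 is terminal -1 (X); from 6 depth 7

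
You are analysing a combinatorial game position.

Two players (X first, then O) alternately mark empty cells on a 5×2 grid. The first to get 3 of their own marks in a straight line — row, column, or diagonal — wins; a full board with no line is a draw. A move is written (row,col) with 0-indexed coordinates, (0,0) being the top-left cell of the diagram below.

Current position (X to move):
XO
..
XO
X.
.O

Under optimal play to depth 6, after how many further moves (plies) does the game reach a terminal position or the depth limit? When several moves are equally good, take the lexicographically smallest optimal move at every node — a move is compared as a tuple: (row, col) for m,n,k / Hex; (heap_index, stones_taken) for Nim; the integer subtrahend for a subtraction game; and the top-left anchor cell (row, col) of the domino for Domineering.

p1 X@[XO/../XO/X./.O]: (1,0)[XO/X./XO/X./.O]+1* (1,1)[XO/.X/XO/X./.O]-1 (3,1)[XO/../XO/XX/.O]-1 (4,0)[XO/../XO/X./XO]+1
p2 O@[XO/X./XO/X./.O] terminal -1; root [XO/../XO/X./.O] d6

PV length from [XO/../XO/X./.O]: 1 ply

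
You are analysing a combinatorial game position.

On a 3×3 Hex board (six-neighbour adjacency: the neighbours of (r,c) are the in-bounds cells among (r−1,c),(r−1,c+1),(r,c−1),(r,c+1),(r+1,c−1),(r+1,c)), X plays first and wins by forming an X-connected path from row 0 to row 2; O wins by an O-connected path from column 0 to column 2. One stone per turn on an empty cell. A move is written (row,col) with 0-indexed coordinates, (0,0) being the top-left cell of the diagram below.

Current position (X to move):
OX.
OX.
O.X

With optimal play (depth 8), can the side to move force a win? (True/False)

ply 1, X at OX./OX./O.X | (0,2)=+1→OXX/OX./O.X*; (1,2)=+1→OX./OXX/O.X; (2,1)=+1→OX./OX./OXX
ply 2, O at OXX/OX./O.X | (1,2)=-1→OXX/OXO/O.X*; (2,1)=-1→OXX/OX./OOX
ply 3, X at OXX/OXO/O.X | (2,1)=+1→OXX/OXO/OXX*
ply 4: OXX/OXO/OXX is terminal -1 (O); from OX./OX./O.X depth 8

X winning at [OX./OX./O.X]: True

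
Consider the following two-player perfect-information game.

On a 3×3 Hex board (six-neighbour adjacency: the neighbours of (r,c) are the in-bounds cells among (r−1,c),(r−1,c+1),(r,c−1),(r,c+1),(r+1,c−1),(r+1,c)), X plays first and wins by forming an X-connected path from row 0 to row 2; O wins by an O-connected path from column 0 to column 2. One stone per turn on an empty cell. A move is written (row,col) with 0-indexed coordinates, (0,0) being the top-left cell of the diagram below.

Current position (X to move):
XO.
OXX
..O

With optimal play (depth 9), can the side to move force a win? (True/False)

p1 X@[XO./OXX/..O]: (0,2)[XOX/OXX/..O]+1* (2,0)[XO./OXX/X.O]-1 (2,1)[XO./OXX/.XO]-1
p2 O@[XOX/OXX/..O]: (2,0)[XOX/OXX/O.O]-1* (2,1)[XOX/OXX/.OO]-1
p3 X@[XOX/OXX/O.O]: (2,1)[XOX/OXX/OXO]+1*
p4 O@[XOX/OXX/OXO] terminal -1; root [XO./OXX/..O] d9

X winning at [XO./OXX/..O]: True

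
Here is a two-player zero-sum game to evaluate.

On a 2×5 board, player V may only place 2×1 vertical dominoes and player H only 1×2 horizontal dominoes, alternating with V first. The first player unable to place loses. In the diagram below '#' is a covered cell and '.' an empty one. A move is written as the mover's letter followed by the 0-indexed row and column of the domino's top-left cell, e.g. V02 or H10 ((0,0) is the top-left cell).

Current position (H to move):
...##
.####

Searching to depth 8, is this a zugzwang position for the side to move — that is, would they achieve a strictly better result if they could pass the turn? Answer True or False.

zugzwang(...##/.####, H) = False

ply 1, H at ...##/.#### | H00=+1→##.##/.####*; H01=-1→.####/.####
ply 2: ##.##/.#### is terminal -1 (V); from ...##/.#### depth 8
pass branch (V moves first from the same position):
  | ply 1, V at ...##/.#### | V00=-1→#..##/#####*
  | ply 2, H at #..##/##### | H01=+1→#####/#####*
  | ply 3: #####/##### is terminal -1 (V); from ...##/.#### depth 8
H moving scores +1; H passing scores +1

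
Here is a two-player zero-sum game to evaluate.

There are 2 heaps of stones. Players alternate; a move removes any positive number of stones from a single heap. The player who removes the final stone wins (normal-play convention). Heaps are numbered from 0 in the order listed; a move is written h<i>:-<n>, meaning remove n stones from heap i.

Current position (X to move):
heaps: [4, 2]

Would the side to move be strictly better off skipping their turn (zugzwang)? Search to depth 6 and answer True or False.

zugzwang((4,2), X) = False

ply 1, X at (4,2) | h0:-1=-1→(3,2); h0:-2=+1→(2,2)*; h0:-3=-1→(1,2); h0:-4=-1→(0,2); h1:-1=-1→(4,1); h1:-2=-1→(4,0)
ply 2, O at (2,2) | h0:-1=-1→(1,2)*; h0:-2=-1→(0,2); h1:-1=-1→(2,1); h1:-2=-1→(2,0)
ply 3, X at (1,2) | h0:-1=-1→(0,2); h1:-1=+1→(1,1)*; h1:-2=-1→(1,0)
ply 4, O at (1,1) | h0:-1=-1→(0,1)*; h1:-1=-1→(1,0)
ply 5, X at (0,1) | h1:-1=+1→(0,0)*
ply 6: (0,0) is terminal -1 (O); from (4,2) depth 6
pass branch (O moves first from the same position):
  | ply 1, O at (4,2) | h0:-1=-1→(3,2); h0:-2=+1→(2,2)*; h0:-3=-1→(1,2); h0:-4=-1→(0,2); h1:-1=-1→(4,1); h1:-2=-1→(4,0)
  | ply 2, X at (2,2) | h0:-1=-1→(1,2)*; h0:-2=-1→(0,2); h1:-1=-1→(2,1); h1:-2=-1→(2,0)
  | ply 3, O at (1,2) | h0:-1=-1→(0,2); h1:-1=+1→(1,1)*; h1:-2=-1→(1,0)
  | ply 4, X at (1,1) | h0:-1=-1→(0,1)*; h1:-1=-1→(1,0)
  | ply 5, O at (0,1) | h1:-1=+1→(0,0)*
  | ply 6: (0,0) is terminal -1 (X); from (4,2) depth 6
X moving scores +1; X passing scores -1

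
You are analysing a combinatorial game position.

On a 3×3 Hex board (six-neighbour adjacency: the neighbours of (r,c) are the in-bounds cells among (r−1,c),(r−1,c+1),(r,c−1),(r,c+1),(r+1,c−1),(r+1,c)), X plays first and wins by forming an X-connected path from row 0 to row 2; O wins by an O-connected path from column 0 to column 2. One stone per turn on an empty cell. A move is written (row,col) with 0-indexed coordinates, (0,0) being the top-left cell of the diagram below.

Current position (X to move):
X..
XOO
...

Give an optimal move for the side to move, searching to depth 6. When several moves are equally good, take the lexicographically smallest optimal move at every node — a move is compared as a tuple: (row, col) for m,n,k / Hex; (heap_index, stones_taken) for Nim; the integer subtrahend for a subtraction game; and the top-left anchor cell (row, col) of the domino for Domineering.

X's best at [X../XOO/...]: (2,0)

[X../XOO/...] X move#1: (0,1):-1/XX./XOO/..., (0,2):-1/X.X/XOO/..., (2,0):+1/X../XOO/X..*, (2,1):-1/X../XOO/.X., (2,2):-1/X../XOO/..X
[X../XOO/X..] end (terminal -1, O#2); searched X../XOO/... to 6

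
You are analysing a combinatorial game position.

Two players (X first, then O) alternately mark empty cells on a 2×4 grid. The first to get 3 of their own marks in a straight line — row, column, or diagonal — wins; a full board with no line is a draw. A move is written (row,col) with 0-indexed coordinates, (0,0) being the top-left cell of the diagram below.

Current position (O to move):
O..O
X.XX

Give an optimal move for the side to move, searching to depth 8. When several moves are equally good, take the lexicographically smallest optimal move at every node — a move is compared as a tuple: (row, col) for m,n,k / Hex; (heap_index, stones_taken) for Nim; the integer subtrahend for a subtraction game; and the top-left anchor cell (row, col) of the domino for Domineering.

O's best at [O..O/X.XX]: (1,1)

[O..O/X.XX] O move#1: (0,1):-1/OO.O/X.XX, (0,2):-1/O.OO/X.XX, (1,1):+0/O..O/XOXX*
[O..O/XOXX] X move#2: (0,1):+0/OX.O/XOXX*, (0,2):+0/O.XO/XOXX
[OX.O/XOXX] O move#3: (0,2):+0/OXOO/XOXX*
[OXOO/XOXX] end (terminal +0, X#4); searched O..O/X.XX to 8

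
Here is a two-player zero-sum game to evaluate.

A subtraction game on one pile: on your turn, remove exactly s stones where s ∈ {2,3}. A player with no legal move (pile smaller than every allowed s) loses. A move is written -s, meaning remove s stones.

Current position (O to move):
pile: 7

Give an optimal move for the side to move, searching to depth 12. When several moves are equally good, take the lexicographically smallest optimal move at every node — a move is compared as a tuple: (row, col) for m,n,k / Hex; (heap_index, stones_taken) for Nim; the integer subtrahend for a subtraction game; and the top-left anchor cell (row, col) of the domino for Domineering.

O's best at [7]: -2

ply 1, O at 7 | -2=+1→5*; -3=-1→4
ply 2, X at 5 | -2=-1→3*; -3=-1→2
ply 3, O at 3 | -2=+1→1*; -3=+1→0
ply 4: 1 is terminal -1 (X); from 7 depth 12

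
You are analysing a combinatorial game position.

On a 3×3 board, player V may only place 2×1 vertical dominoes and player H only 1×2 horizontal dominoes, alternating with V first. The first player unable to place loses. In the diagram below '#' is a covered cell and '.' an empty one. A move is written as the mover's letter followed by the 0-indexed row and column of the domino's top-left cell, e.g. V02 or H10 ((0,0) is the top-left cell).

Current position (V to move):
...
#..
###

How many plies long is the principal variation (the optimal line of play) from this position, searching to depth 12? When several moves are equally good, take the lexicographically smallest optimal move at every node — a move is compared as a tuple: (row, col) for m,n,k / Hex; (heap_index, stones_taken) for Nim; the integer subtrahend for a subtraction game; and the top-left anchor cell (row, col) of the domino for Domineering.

p1 V@[.../#../###]: V01[.#./##./###]+1* V02[..#/#.#/###]-1
p2 H@[.#./##./###] terminal -1; root [.../#../###] d12

PV length from [.../#../###]: 1 ply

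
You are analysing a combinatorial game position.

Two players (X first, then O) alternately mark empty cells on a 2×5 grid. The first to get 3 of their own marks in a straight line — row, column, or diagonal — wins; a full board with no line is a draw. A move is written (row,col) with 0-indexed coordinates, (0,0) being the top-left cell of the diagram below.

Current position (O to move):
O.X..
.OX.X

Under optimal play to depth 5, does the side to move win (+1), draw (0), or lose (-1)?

value(O.X../.OX.X, O) = -1

ply 1, O at O.X../.OX.X | (0,1)=-1→OOX../.OX.X*; (0,3)=-1→O.XO./.OX.X; (0,4)=-1→O.X.O/.OX.X; (1,0)=-1→O.X../OOX.X; (1,3)=-1→O.X../.OXOX
ply 2, X at OOX../.OX.X | (0,3)=+1→OOXX./.OX.X*; (0,4)=+1→OOX.X/.OX.X; (1,0)=+0→OOX../XOX.X; (1,3)=+1→OOX../.OXXX
ply 3, O at OOXX./.OX.X | (0,4)=-1→OOXXO/.OX.X*; (1,0)=-1→OOXX./OOX.X; (1,3)=-1→OOXX./.OXOX
ply 4, X at OOXXO/.OX.X | (1,0)=+0→OOXXO/XOX.X; (1,3)=+1→OOXXO/.OXXX*
ply 5: OOXXO/.OXXX is terminal -1 (O); from O.X../.OX.X depth 5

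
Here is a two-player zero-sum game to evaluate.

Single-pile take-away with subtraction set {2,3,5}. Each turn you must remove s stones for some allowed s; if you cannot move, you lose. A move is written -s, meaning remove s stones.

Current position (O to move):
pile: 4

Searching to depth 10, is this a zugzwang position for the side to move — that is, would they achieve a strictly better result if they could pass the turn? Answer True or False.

zugzwang(4, O) = False

ply 1, O at 4 | -2=-1→2; -3=+1→1*
ply 2: 1 is terminal -1 (X); from 4 depth 10
if O skipped the turn, X would face:
~ ply 1, X at 4 | -2=-1→2; -3=+1→1*
~ ply 2: 1 is terminal -1 (O); from 4 depth 10
compare (O): move=+1 vs pass=-1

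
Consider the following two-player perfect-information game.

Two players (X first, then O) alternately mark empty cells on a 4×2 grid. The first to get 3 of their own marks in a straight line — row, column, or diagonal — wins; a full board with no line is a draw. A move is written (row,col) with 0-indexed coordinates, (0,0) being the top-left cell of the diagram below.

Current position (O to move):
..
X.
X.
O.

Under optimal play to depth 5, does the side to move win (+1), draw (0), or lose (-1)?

value(../X./X./O., O) = 0

[../X./X./O.] O move#1: (0,0):+0/O./X./X./O.*, (0,1):-1/.O/X./X./O., (1,1):-1/../XO/X./O., (2,1):-1/../X./XO/O., (3,1):-1/../X./X./OO
[O./X./X./O.] X move#2: (0,1):+0/OX/X./X./O.*, (1,1):+0/O./XX/X./O., (2,1):+0/O./X./XX/O., (3,1):+0/O./X./X./OX
[OX/X./X./O.] O move#3: (1,1):+0/OX/XO/X./O.*, (2,1):+0/OX/X./XO/O., (3,1):+0/OX/X./X./OO
[OX/XO/X./O.] X move#4: (2,1):+0/OX/XO/XX/O.*, (3,1):+0/OX/XO/X./OX
[OX/XO/XX/O.] O move#5: (3,1):+0/OX/XO/XX/OO*
[OX/XO/XX/OO] end (terminal +0, X#6); searched ../X./X./O. to 5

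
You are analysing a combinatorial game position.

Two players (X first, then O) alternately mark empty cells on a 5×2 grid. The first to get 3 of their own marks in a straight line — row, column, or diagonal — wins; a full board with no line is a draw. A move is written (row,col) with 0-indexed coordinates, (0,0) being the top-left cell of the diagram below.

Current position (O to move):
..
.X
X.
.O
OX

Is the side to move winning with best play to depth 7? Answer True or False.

O winning at [../.X/X./.O/OX]: False

[../.X/X./.O/OX] O move#1: (0,0):+0/O./.X/X./.O/OX*, (0,1):-1/.O/.X/X./.O/OX, (1,0):+0/../OX/X./.O/OX, (2,1):-1/../.X/XO/.O/OX, (3,0):+0/../.X/X./OO/OX
[O./.X/X./.O/OX] X move#2: (0,1):+0/OX/.X/X./.O/OX*, (1,0):+0/O./XX/X./.O/OX, (2,1):+0/O./.X/XX/.O/OX, (3,0):+0/O./.X/X./XO/OX
[OX/.X/X./.O/OX] O move#3: (1,0):-1/OX/OX/X./.O/OX, (2,1):+0/OX/.X/XO/.O/OX*, (3,0):-1/OX/.X/X./OO/OX
[OX/.X/XO/.O/OX] X move#4: (1,0):+0/OX/XX/XO/.O/OX*, (3,0):+0/OX/.X/XO/XO/OX
[OX/XX/XO/.O/OX] O move#5: (3,0):+0/OX/XX/XO/OO/OX*
[OX/XX/XO/OO/OX] end (terminal +0, X#6); searched ../.X/X./.O/OX to 7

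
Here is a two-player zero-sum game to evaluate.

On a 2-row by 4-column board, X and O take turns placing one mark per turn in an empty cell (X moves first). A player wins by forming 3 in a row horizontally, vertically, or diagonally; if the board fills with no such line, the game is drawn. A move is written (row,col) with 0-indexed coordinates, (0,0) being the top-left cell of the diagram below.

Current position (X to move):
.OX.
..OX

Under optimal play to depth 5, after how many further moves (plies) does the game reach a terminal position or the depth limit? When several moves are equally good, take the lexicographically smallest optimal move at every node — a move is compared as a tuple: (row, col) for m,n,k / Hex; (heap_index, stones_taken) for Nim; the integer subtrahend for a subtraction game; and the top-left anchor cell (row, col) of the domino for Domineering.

PV length from [.OX./..OX]: 4 plies

ply 1, X at .OX./..OX | (0,0)=+0→XOX./..OX*; (0,3)=+0→.OXX/..OX; (1,0)=+0→.OX./X.OX; (1,1)=+0→.OX./.XOX
ply 2, O at XOX./..OX | (0,3)=+0→XOXO/..OX*; (1,0)=+0→XOX./O.OX; (1,1)=+0→XOX./.OOX
ply 3, X at XOXO/..OX | (1,0)=+0→XOXO/X.OX*; (1,1)=+0→XOXO/.XOX
ply 4, O at XOXO/X.OX | (1,1)=+0→XOXO/XOOX*
ply 5: XOXO/XOOX is terminal +0 (X); from .OX./..OX depth 5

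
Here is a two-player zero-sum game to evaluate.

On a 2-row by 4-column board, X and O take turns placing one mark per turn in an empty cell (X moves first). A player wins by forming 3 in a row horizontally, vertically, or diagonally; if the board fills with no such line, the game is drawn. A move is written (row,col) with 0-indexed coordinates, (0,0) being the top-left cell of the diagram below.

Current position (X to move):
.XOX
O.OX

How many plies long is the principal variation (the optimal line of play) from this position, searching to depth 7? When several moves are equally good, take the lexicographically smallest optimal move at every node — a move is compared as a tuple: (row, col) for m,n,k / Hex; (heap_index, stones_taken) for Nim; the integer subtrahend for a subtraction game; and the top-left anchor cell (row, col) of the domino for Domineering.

PV length from [.XOX/O.OX]: 2 plies

p1 X@[.XOX/O.OX]: (0,0)[XXOX/O.OX]-1 (1,1)[.XOX/OXOX]+0*
p2 O@[.XOX/OXOX]: (0,0)[OXOX/OXOX]+0*
p3 X@[OXOX/OXOX] terminal +0; root [.XOX/O.OX] d7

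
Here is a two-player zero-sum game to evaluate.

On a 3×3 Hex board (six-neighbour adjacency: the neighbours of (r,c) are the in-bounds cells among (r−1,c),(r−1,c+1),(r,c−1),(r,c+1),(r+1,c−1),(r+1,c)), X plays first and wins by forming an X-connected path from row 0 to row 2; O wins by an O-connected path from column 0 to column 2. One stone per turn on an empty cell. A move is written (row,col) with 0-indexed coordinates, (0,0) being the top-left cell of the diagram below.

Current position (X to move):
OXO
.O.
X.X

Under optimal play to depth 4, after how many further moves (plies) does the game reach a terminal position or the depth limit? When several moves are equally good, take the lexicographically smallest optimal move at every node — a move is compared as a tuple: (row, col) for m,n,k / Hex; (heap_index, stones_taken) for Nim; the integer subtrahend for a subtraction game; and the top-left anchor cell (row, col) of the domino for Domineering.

ply 1, X at OXO/.O./X.X | (1,0)=+1→OXO/XO./X.X*; (1,2)=-1→OXO/.OX/X.X; (2,1)=-1→OXO/.O./XXX
ply 2: OXO/XO./X.X is terminal -1 (O); from OXO/.O./X.X depth 4

PV length from [OXO/.O./X.X]: 1 ply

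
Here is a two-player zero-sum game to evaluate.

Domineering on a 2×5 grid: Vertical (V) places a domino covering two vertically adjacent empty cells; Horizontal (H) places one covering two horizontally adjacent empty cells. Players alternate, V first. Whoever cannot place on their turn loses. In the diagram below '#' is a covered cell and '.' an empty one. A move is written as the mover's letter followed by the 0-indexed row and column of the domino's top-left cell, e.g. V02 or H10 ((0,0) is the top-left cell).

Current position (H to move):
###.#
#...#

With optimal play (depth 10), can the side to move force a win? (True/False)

p1 H@[###.#/#...#]: H11[###.#/###.#]-1 H12[###.#/#.###]+1*
p2 V@[###.#/#.###] terminal -1; root [###.#/#...#] d10

H winning at [###.#/#...#]: True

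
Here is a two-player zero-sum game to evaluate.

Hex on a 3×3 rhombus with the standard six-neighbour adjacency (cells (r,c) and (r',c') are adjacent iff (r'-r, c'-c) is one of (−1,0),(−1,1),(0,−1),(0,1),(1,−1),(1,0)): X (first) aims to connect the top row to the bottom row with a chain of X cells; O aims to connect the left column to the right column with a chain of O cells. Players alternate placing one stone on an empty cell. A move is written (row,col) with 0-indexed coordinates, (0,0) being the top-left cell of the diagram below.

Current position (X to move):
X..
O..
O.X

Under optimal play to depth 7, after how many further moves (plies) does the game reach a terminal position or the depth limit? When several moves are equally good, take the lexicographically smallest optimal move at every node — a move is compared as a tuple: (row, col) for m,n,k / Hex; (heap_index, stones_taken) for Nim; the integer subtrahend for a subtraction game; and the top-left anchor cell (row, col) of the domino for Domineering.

PV length from [X../O../O.X]: 5 plies

ply 1, X at X../O../O.X | (0,1)=-1→XX./O../O.X; (0,2)=-1→X.X/O../O.X; (1,1)=+1→X../OX./O.X*; (1,2)=-1→X../O.X/O.X; (2,1)=-1→X../O../OXX
ply 2, O at X../OX./O.X | (0,1)=-1→XO./OX./O.X*; (0,2)=-1→X.O/OX./O.X; (1,2)=-1→X../OXO/O.X; (2,1)=-1→X../OX./OOX
ply 3, X at XO./OX./O.X | (0,2)=+1→XOX/OX./O.X*; (1,2)=-1→XO./OXX/O.X; (2,1)=-1→XO./OX./OXX
ply 4, O at XOX/OX./O.X | (1,2)=-1→XOX/OXO/O.X*; (2,1)=-1→XOX/OX./OOX
ply 5, X at XOX/OXO/O.X | (2,1)=+1→XOX/OXO/OXX*
ply 6: XOX/OXO/OXX is terminal -1 (O); from X../O../O.X depth 7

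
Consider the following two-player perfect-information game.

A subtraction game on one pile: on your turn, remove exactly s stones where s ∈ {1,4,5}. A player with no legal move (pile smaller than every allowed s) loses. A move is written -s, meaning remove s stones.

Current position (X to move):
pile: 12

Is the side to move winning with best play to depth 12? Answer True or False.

ply 1, X at 12 | -1=-1→11; -4=+1→8*; -5=-1→7
ply 2, O at 8 | -1=-1→7*; -4=-1→4; -5=-1→3
ply 3, X at 7 | -1=-1→6; -4=-1→3; -5=+1→2*
ply 4, O at 2 | -1=-1→1*
ply 5, X at 1 | -1=+1→0*
ply 6: 0 is terminal -1 (O); from 12 depth 12

X winning at [12]: True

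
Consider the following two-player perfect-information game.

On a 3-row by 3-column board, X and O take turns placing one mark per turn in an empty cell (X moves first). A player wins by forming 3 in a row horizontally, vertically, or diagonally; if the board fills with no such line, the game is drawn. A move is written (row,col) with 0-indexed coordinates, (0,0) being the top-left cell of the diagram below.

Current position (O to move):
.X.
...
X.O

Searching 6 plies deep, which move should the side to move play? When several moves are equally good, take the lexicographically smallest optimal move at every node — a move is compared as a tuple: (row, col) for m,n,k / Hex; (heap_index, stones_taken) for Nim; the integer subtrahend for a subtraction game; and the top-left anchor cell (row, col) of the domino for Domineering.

O's best at [.X./.../X.O]: (0,2)

[.X./.../X.O] O move#1: (0,0):-1/OX./.../X.O, (0,2):+0/.XO/.../X.O*, (1,0):-1/.X./O../X.O, (1,1):-1/.X./.O./X.O, (1,2):-1/.X./..O/X.O, (2,1):-1/.X./.../XOO
[.XO/.../X.O] X move#2: (0,0):-1/XXO/.../X.O, (1,0):-1/.XO/X../X.O, (1,1):-1/.XO/.X./X.O, (1,2):+0/.XO/..X/X.O*, (2,1):-1/.XO/.../XXO
[.XO/..X/X.O] O move#3: (0,0):-1/OXO/..X/X.O, (1,0):+0/.XO/O.X/X.O*, (1,1):+0/.XO/.OX/X.O, (2,1):-1/.XO/..X/XOO
[.XO/O.X/X.O] X move#4: (0,0):+0/XXO/O.X/X.O*, (1,1):+0/.XO/OXX/X.O, (2,1):+0/.XO/O.X/XXO
[XXO/O.X/X.O] O move#5: (1,1):+0/XXO/OOX/X.O*, (2,1):+0/XXO/O.X/XOO
[XXO/OOX/X.O] X move#6: (2,1):+0/XXO/OOX/XXO*
[XXO/OOX/XXO] end (terminal +0, O#7); searched .X./.../X.O to 6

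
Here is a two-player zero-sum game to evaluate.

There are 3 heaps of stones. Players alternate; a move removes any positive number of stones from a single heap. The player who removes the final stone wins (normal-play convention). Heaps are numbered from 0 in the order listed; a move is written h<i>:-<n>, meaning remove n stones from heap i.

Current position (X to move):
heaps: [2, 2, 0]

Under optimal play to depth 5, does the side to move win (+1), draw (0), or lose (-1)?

p1 X@[(2,2,0)]: h0:-1[(1,2,0)]-1* h0:-2[(0,2,0)]-1 h1:-1[(2,1,0)]-1 h1:-2[(2,0,0)]-1
p2 O@[(1,2,0)]: h0:-1[(0,2,0)]-1 h1:-1[(1,1,0)]+1* h1:-2[(1,0,0)]-1
p3 X@[(1,1,0)]: h0:-1[(0,1,0)]-1* h1:-1[(1,0,0)]-1
p4 O@[(0,1,0)]: h1:-1[(0,0,0)]+1*
p5 X@[(0,0,0)] terminal -1; root [(2,2,0)] d5

value((2,2,0), X) = -1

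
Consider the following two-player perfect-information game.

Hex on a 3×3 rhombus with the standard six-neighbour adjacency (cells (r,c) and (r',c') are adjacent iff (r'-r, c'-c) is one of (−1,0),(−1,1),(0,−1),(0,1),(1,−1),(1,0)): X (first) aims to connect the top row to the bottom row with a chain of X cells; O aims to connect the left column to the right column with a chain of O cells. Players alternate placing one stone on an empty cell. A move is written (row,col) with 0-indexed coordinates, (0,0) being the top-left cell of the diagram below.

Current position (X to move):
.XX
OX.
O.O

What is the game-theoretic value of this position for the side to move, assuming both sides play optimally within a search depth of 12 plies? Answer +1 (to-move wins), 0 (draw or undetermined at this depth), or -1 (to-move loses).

value(.XX/OX./O.O, X) = +1

ply 1, X at .XX/OX./O.O | (0,0)=-1→XXX/OX./O.O; (1,2)=-1→.XX/OXX/O.O; (2,1)=+1→.XX/OX./OXO*
ply 2: .XX/OX./OXO is terminal -1 (O); from .XX/OX./O.O depth 12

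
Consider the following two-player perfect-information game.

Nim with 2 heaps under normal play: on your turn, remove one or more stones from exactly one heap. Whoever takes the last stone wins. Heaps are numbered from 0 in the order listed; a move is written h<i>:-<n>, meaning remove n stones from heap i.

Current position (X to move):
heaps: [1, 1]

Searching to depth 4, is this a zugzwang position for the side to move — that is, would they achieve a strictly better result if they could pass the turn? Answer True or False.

[(1,1)] X move#1: h0:-1:-1/(0,1)*, h1:-1:-1/(1,0)
[(0,1)] O move#2: h1:-1:+1/(0,0)*
[(0,0)] end (terminal -1, X#3); searched (1,1) to 4
suppose X passes — search the same position with O to move:
pass> [(1,1)] O move#1: h0:-1:-1/(0,1)*, h1:-1:-1/(1,0)
pass> [(0,1)] X move#2: h1:-1:+1/(0,0)*
pass> [(0,0)] end (terminal -1, O#3); searched (1,1) to 4
for X: play -1, pass +1

zugzwang((1,1), X) = True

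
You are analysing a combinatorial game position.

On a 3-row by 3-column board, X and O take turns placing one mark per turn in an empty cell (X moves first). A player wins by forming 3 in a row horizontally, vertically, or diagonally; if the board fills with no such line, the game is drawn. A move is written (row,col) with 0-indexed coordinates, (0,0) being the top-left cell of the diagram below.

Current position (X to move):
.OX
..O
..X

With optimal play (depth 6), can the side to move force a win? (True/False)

[.OX/..O/..X] X move#1: (0,0):-1/XOX/..O/..X, (1,0):+0/.OX/X.O/..X, (1,1):+1/.OX/.XO/..X*, (2,0):+1/.OX/..O/X.X, (2,1):+0/.OX/..O/.XX
[.OX/.XO/..X] O move#2: (0,0):-1/OOX/.XO/..X*, (1,0):-1/.OX/OXO/..X, (2,0):-1/.OX/.XO/O.X, (2,1):-1/.OX/.XO/.OX
[OOX/.XO/..X] X move#3: (1,0):+0/OOX/XXO/..X, (2,0):+1/OOX/.XO/X.X*, (2,1):+0/OOX/.XO/.XX
[OOX/.XO/X.X] end (terminal -1, O#4); searched .OX/..O/..X to 6

X winning at [.OX/..O/..X]: True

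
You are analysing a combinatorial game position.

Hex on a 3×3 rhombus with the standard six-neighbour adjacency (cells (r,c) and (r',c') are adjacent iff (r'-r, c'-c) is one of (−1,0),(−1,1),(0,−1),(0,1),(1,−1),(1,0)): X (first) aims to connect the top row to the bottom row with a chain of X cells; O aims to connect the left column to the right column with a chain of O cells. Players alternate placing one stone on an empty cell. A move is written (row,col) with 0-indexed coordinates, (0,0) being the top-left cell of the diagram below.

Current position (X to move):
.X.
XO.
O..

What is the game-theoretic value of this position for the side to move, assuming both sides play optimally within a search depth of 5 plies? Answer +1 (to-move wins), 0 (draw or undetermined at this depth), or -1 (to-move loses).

value(.X./XO./O.., X) = -1

p1 X@[.X./XO./O..]: (0,0)[XX./XO./O..]-1* (0,2)[.XX/XO./O..]-1 (1,2)[.X./XOX/O..]-1 (2,1)[.X./XO./OX.]-1 (2,2)[.X./XO./O.X]-1
p2 O@[XX./XO./O..]: (0,2)[XXO/XO./O..]+1* (1,2)[XX./XOO/O..]+1 (2,1)[XX./XO./OO.]+1 (2,2)[XX./XO./O.O]+1
p3 X@[XXO/XO./O..] terminal -1; root [.X./XO./O..] d5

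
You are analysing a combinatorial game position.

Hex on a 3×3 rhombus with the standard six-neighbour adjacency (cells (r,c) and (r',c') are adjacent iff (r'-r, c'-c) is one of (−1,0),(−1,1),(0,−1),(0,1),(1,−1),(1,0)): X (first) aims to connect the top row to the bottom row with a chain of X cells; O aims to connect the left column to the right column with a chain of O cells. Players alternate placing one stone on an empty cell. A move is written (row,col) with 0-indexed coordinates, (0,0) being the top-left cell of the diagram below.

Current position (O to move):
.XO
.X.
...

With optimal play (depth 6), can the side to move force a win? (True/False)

[.XO/.X./...] O move#1: (0,0):-1/OXO/.X./...*, (1,0):-1/.XO/OX./..., (1,2):-1/.XO/.XO/..., (2,0):-1/.XO/.X./O.., (2,1):-1/.XO/.X./.O., (2,2):-1/.XO/.X./..O
[OXO/.X./...] X move#2: (1,0):+1/OXO/XX./...*, (1,2):+1/OXO/.XX/..., (2,0):+1/OXO/.X./X.., (2,1):+1/OXO/.X./.X., (2,2):+1/OXO/.X./..X
[OXO/XX./...] O move#3: (1,2):-1/OXO/XXO/...*, (2,0):-1/OXO/XX./O.., (2,1):-1/OXO/XX./.O., (2,2):-1/OXO/XX./..O
[OXO/XXO/...] X move#4: (2,0):+1/OXO/XXO/X..*, (2,1):+1/OXO/XXO/.X., (2,2):+1/OXO/XXO/..X
[OXO/XXO/X..] end (terminal -1, O#5); searched .XO/.X./... to 6

O winning at [.XO/.X./...]: False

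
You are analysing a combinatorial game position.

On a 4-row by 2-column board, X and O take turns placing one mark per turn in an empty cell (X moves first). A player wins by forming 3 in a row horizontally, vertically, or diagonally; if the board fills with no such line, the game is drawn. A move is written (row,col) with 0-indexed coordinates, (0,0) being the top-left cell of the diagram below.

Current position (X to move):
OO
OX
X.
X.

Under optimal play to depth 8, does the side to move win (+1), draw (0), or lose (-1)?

ply 1, X at OO/OX/X./X. | (2,1)=+0→OO/OX/XX/X.*; (3,1)=+0→OO/OX/X./XX
ply 2, O at OO/OX/XX/X. | (3,1)=+0→OO/OX/XX/XO*
ply 3: OO/OX/XX/XO is terminal +0 (X); from OO/OX/X./X. depth 8

value(OO/OX/X./X., X) = 0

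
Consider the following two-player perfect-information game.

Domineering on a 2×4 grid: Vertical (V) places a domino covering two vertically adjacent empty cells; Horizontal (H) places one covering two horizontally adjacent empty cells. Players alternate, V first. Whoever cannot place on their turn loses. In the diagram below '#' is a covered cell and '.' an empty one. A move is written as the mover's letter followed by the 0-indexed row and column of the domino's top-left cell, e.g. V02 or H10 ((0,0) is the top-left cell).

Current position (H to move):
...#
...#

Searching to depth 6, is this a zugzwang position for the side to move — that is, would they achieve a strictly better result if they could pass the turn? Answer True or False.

[...#/...#] H move#1: H00:+1/##.#/...#*, H01:+1/.###/...#, H10:+1/...#/##.#, H11:+1/...#/.###
[##.#/...#] V move#2: V02:-1/####/..##*
[####/..##] H move#3: H10:+1/####/####*
[####/####] end (terminal -1, V#4); searched ...#/...# to 6
if H skipped the turn, V would face:
~ [...#/...#] V move#1: V00:-1/#..#/#..#, V01:+1/.#.#/.#.#*, V02:-1/..##/..##
~ [.#.#/.#.#] end (terminal -1, H#2); searched ...#/...# to 6
compare (H): move=+1 vs pass=-1

zugzwang(...#/...#, H) = False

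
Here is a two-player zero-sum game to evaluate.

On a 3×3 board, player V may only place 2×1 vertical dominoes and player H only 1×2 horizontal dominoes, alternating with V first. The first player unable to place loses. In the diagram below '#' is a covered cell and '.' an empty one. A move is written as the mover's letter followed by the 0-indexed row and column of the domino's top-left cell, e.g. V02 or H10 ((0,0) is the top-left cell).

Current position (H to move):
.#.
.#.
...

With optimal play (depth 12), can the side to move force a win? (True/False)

H winning at [.#./.#./...]: False

[.#./.#./...] H move#1: H20:-1/.#./.#./##.*, H21:-1/.#./.#./.##
[.#./.#./##.] V move#2: V00:+1/##./##./##.*, V02:+1/.##/.##/##., V12:+1/.#./.##/###
[##./##./##.] end (terminal -1, H#3); searched .#./.#./... to 12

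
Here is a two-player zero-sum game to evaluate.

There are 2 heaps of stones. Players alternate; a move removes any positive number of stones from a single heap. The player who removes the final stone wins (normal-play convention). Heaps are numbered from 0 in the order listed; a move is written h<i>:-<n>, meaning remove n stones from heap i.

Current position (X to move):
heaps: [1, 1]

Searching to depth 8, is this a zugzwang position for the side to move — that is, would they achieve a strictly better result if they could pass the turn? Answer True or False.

ply 1, X at (1,1) | h0:-1=-1→(0,1)*; h1:-1=-1→(1,0)
ply 2, O at (0,1) | h1:-1=+1→(0,0)*
ply 3: (0,0) is terminal -1 (X); from (1,1) depth 8
suppose X passes — search the same position with O to move:
pass> ply 1, O at (1,1) | h0:-1=-1→(0,1)*; h1:-1=-1→(1,0)
pass> ply 2, X at (0,1) | h1:-1=+1→(0,0)*
pass> ply 3: (0,0) is terminal -1 (O); from (1,1) depth 8
for X: play -1, pass +1

zugzwang((1,1), X) = True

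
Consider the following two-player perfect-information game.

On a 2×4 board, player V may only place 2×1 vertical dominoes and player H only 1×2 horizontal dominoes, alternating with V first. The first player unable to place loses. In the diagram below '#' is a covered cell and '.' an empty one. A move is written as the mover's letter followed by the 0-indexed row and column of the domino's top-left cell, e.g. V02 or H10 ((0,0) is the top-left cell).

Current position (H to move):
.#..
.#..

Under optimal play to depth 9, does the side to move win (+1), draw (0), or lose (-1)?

value(.#../.#.., H) = +1

ply 1, H at .#../.#.. | H02=+1→.###/.#..*; H12=+1→.#../.###
ply 2, V at .###/.#.. | V00=-1→####/##..*
ply 3, H at ####/##.. | H12=+1→####/####*
ply 4: ####/#### is terminal -1 (V); from .#../.#.. depth 9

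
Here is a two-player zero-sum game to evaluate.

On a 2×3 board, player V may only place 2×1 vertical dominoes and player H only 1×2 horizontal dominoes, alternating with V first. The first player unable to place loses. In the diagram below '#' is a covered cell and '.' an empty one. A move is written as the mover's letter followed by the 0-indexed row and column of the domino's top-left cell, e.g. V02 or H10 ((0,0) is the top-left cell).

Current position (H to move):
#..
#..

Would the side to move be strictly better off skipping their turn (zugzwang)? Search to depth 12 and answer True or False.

zugzwang(#../#.., H) = False

ply 1, H at #../#.. | H01=+1→###/#..*; H11=+1→#../###
ply 2: ###/#.. is terminal -1 (V); from #../#.. depth 12
pass branch (V moves first from the same position):
  | ply 1, V at #../#.. | V01=+1→##./##.*; V02=+1→#.#/#.#
  | ply 2: ##./##. is terminal -1 (H); from #../#.. depth 12
H moving scores +1; H passing scores -1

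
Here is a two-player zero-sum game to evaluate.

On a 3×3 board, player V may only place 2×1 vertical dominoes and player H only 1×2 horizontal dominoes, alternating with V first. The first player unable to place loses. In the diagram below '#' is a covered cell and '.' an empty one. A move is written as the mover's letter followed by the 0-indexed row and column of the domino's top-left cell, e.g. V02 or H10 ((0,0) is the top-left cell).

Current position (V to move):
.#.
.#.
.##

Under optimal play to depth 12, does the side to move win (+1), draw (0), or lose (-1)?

value(.#./.#./.##, V) = +1

[.#./.#./.##] V move#1: V00:+1/##./##./.##*, V02:+1/.##/.##/.##, V10:+1/.#./##./###
[##./##./.##] end (terminal -1, H#2); searched .#./.#./.## to 12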